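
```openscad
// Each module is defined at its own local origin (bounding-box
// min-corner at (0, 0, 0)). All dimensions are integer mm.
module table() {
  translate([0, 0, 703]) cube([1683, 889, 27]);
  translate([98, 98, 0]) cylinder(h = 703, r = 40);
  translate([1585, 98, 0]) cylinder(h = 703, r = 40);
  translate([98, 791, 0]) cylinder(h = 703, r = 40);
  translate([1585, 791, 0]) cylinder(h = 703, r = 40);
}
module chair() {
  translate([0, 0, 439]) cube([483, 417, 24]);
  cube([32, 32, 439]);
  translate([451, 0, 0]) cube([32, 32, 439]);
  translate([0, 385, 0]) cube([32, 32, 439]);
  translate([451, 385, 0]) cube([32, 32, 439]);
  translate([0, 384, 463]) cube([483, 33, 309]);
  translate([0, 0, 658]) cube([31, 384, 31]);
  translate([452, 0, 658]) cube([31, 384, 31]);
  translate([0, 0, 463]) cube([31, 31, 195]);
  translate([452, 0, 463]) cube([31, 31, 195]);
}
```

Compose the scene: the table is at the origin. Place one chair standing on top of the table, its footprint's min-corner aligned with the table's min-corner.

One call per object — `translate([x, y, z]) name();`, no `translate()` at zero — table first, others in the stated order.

table();
translate([0, 0, 730]) chair();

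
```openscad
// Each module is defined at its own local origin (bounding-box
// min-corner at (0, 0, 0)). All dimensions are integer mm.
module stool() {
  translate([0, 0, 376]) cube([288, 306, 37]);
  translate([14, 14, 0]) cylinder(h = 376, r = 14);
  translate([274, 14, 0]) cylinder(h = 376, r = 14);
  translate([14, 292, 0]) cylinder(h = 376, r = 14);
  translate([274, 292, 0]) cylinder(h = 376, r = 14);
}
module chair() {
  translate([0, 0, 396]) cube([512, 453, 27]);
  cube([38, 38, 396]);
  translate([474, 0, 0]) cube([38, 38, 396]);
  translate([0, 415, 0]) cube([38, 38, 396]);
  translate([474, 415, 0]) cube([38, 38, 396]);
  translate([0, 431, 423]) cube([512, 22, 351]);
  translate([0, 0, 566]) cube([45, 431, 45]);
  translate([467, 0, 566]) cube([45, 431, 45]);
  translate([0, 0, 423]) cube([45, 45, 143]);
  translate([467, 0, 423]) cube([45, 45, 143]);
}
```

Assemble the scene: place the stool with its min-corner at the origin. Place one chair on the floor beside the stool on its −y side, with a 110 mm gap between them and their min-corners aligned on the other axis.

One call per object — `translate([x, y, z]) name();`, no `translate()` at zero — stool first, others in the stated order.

stool();
translate([0, -563, 0]) chair();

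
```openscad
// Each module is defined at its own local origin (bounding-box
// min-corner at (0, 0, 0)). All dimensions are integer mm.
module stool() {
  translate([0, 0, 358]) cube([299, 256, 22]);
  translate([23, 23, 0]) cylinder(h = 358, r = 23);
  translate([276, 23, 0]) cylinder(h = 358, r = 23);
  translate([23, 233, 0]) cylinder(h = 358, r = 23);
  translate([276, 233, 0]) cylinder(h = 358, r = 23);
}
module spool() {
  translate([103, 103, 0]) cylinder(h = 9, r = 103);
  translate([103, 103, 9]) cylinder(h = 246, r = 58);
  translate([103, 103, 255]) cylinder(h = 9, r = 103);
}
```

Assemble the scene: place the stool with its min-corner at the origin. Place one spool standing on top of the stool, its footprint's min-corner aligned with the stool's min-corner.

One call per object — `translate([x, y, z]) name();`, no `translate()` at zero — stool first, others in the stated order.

stool();
translate([0, 0, 380]) spool();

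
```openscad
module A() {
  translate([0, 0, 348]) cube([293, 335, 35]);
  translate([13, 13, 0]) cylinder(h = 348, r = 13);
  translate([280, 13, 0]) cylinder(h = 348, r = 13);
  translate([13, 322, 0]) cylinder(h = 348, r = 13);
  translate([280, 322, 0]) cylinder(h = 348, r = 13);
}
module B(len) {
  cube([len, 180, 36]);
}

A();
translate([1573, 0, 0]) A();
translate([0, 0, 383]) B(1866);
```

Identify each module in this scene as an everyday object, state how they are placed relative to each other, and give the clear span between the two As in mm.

Second stool starts at x = 1573; first ends at x = 293; clear span = 1573 − 293 = 1280 mm.

A is a stool. B is a beam. A beam spans the tops of two stools. The clear span between the two stools is 1280 mm.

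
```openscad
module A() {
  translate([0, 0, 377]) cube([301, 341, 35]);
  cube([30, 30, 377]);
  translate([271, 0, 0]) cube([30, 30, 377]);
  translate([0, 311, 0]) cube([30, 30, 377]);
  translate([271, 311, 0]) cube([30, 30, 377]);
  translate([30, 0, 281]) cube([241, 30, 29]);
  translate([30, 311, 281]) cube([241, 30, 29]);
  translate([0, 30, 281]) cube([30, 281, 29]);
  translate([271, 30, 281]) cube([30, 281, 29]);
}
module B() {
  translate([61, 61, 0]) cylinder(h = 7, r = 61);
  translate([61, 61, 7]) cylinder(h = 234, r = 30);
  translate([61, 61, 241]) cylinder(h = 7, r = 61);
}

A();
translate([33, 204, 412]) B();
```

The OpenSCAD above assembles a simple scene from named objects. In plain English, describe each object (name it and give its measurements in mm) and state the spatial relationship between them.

A is a four-legged stool. The seat is a 301×341×35 mm slab whose top surface is at z = 412 mm; four square legs, each 30×30 mm in cross-section, run from the floor (z = 0) to the underside of the seat, each flush with a corner of the seat. Four stretchers, 30 mm wide and 29 mm tall, connect adjacent legs with their undersides at z = 281 mm, each running between the inner faces of the legs it joins and aligned with the legs' outer faces on the other axis.

B is a spool: two coaxial disc flanges of radius 61 mm and thickness 7 mm, joined by a core cylinder of radius 30 mm and height 234 mm. The lower flange rests on z = 0 and the three cylinders share a vertical axis.

The spool is on top of the stool.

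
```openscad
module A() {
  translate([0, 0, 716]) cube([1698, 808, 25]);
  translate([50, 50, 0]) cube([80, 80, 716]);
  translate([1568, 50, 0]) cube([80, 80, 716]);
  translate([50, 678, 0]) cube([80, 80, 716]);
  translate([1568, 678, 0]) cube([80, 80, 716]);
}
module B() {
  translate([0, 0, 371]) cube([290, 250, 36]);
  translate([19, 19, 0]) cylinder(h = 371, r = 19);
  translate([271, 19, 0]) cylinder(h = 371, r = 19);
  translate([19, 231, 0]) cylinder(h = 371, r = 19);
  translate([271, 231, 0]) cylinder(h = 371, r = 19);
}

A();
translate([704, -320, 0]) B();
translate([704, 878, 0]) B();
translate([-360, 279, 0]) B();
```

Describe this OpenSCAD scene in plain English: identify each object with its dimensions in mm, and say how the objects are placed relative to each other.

A is a table: top 1698 mm (x) × 808 mm (y), 25 mm thick, upper face at z = 741 mm, on four 80×80 mm square legs, each inset 50 mm from the nearest pair of top edges, running from z = 0 to the bottom of the top.

B is a simple wooden stool: a rectangular seat 290 mm (x) by 250 mm (y), 36 mm thick, top face at z = 407 mm, on four round legs, each 38 mm in diameter. The legs rest on z = 0, each leg's axis is inset half a diameter from the nearest pair of seat edges (so the leg's bounding box is flush with the corner).

Three stools sit around the table at the −y, +y, −x sides.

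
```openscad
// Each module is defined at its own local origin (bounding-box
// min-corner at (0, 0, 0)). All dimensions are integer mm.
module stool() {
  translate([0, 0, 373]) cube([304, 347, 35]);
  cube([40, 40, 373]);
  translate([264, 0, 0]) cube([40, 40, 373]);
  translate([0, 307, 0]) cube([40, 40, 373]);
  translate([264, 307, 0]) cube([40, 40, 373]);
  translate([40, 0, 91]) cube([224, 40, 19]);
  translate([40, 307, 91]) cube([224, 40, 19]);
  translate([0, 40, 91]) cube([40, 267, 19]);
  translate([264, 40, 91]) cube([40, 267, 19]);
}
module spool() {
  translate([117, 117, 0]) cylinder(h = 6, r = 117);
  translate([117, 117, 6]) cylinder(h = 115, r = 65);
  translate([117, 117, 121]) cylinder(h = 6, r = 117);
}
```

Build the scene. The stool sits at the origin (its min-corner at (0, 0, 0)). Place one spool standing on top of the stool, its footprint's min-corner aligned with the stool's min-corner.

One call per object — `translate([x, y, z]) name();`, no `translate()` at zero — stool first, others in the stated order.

stool();
translate([0, 0, 408]) spool();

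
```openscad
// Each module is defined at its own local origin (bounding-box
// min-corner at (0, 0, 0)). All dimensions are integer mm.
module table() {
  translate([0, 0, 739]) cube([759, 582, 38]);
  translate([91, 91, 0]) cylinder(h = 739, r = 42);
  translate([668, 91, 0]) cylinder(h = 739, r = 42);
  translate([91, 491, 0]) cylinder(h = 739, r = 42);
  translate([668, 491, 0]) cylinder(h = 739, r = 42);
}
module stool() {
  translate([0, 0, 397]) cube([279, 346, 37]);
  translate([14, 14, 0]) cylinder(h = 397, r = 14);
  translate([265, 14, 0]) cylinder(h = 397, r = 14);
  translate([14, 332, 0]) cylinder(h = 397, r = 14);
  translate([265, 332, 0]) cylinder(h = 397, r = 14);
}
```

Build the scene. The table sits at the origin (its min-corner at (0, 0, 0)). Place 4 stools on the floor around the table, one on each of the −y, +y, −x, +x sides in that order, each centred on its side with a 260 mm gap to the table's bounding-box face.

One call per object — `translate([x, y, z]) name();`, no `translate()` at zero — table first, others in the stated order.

table();
translate([240, -606, 0]) stool();
translate([240, 842, 0]) stool();
translate([-539, 118, 0]) stool();
translate([1019, 118, 0]) stool();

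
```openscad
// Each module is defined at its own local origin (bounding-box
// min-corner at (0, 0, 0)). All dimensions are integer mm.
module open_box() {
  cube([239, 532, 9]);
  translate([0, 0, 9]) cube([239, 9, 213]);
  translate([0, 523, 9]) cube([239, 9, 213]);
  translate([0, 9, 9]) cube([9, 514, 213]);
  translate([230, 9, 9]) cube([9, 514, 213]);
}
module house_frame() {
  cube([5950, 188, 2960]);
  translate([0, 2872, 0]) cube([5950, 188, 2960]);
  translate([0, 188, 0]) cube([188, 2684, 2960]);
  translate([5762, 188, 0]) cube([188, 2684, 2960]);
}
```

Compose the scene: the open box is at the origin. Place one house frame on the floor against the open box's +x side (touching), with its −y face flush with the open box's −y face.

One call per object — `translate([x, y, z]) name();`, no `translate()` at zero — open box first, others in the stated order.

open_box();
translate([239, 0, 0]) house_frame();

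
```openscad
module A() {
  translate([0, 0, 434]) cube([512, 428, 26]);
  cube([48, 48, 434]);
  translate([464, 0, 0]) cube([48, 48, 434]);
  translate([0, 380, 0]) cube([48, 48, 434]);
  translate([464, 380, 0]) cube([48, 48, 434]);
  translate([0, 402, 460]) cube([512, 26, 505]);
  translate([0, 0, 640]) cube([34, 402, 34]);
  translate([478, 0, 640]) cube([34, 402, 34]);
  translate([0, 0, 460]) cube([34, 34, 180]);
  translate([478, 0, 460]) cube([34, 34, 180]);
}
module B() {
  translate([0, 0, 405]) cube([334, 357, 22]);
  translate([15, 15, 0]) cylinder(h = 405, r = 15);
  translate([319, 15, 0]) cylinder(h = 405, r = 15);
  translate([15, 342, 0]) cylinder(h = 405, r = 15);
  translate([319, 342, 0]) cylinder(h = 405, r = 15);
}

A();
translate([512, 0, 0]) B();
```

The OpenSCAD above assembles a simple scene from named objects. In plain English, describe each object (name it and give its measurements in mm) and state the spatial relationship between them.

A is a chair. The seat is a 512×428×26 mm slab with its top at z = 460 mm, on four 48×48 mm corner legs (flush with the seat edges, standing on z = 0). A flat backrest 26 mm thick, 505 mm tall, spans the full seat width and rises from the seat top along its +y edge, rear face flush with the rear of the seat. Two armrests of 34×34 mm section run along each side from the seat's front edge to the front of the backrest, top faces 214 mm above the seat top and outer faces flush with the seat's x-edges; a 34×34 mm post under the front of each armrest stands on the seat at the front corner.

B is a four-legged stool. The seat is 334×357 mm, 22 mm thick, top at z = 427 mm. It stands on four round legs, each 30 mm in diameter, from z = 0 to the seat underside, each leg's axis is inset half a diameter from the nearest pair of seat edges (so the leg's bounding box is flush with the corner).

The stool is against the chair's +x side, with their −y faces flush.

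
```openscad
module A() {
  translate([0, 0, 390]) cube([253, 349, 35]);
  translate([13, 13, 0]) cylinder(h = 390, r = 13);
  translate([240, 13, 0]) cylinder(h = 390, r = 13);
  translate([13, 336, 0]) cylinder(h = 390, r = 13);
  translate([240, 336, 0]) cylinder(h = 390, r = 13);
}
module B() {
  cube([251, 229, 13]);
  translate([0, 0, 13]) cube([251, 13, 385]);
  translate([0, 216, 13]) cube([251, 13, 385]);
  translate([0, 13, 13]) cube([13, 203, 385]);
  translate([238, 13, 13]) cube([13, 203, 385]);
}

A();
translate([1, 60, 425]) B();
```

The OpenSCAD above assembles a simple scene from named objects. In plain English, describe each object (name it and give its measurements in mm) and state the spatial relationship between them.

A is a simple wooden stool: a rectangular seat 253 mm (x) by 349 mm (y), 35 mm thick, top face at z = 425 mm, on four round legs, each 26 mm in diameter. The legs rest on z = 0, each leg's axis is inset half a diameter from the nearest pair of seat edges (so the leg's bounding box is flush with the corner).

B is an open-topped rectangular box: outside dimensions 251×229×398 mm, with a uniform wall and base thickness of 13 mm. The base is a full 251×229 slab on the floor; four walls sit on top of the base. The front and back walls (the −y and +y sides) span the full width; the two side walls fit between them.

The open box is on top of the stool, centred.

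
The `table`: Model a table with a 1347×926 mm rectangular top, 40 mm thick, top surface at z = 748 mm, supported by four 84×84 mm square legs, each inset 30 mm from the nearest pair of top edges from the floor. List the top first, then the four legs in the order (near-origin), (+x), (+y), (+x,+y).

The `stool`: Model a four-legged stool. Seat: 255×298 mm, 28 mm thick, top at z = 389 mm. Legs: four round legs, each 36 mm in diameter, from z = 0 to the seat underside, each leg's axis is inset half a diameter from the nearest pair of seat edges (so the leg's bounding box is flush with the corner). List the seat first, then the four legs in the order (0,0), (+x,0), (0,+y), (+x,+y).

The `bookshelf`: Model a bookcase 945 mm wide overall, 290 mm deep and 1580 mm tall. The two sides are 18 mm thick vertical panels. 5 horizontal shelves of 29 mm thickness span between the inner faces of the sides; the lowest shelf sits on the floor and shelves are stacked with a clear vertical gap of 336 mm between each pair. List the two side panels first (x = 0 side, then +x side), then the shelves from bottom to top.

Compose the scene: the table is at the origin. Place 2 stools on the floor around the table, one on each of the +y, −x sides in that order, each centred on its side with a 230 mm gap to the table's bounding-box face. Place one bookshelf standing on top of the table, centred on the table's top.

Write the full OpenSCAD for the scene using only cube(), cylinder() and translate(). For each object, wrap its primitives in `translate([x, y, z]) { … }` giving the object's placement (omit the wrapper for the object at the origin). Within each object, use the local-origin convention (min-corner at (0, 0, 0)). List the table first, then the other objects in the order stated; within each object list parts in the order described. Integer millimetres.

translate([0, 0, 708]) cube([1347, 926, 40]);
translate([30, 30, 0]) cube([84, 84, 708]);
translate([1233, 30, 0]) cube([84, 84, 708]);
translate([30, 812, 0]) cube([84, 84, 708]);
translate([1233, 812, 0]) cube([84, 84, 708]);
translate([546, 1156, 0]) {
  translate([0, 0, 361]) cube([255, 298, 28]);
  translate([18, 18, 0]) cylinder(h = 361, r = 18);
  translate([237, 18, 0]) cylinder(h = 361, r = 18);
  translate([18, 280, 0]) cylinder(h = 361, r = 18);
  translate([237, 280, 0]) cylinder(h = 361, r = 18);
}
translate([-485, 314, 0]) {
  translate([0, 0, 361]) cube([255, 298, 28]);
  translate([18, 18, 0]) cylinder(h = 361, r = 18);
  translate([237, 18, 0]) cylinder(h = 361, r = 18);
  translate([18, 280, 0]) cylinder(h = 361, r = 18);
  translate([237, 280, 0]) cylinder(h = 361, r = 18);
}
translate([201, 318, 748]) {
  cube([18, 290, 1580]);
  translate([927, 0, 0]) cube([18, 290, 1580]);
  translate([18, 0, 0]) cube([909, 290, 29]);
  translate([18, 0, 365]) cube([909, 290, 29]);
  translate([18, 0, 730]) cube([909, 290, 29]);
  translate([18, 0, 1095]) cube([909, 290, 29]);
  translate([18, 0, 1460]) cube([909, 290, 29]);
}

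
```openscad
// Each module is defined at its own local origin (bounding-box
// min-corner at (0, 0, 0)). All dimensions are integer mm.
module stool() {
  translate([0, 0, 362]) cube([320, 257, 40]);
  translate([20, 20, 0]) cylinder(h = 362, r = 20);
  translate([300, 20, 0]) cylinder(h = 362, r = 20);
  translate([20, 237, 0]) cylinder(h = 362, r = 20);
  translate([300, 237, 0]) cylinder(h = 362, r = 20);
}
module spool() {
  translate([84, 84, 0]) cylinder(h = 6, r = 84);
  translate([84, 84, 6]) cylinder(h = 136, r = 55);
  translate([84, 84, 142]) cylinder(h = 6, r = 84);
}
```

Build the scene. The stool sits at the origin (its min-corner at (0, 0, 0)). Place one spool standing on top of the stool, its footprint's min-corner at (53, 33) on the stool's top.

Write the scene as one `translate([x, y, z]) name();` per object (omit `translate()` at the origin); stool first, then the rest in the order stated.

stool();
translate([53, 33, 402]) spool();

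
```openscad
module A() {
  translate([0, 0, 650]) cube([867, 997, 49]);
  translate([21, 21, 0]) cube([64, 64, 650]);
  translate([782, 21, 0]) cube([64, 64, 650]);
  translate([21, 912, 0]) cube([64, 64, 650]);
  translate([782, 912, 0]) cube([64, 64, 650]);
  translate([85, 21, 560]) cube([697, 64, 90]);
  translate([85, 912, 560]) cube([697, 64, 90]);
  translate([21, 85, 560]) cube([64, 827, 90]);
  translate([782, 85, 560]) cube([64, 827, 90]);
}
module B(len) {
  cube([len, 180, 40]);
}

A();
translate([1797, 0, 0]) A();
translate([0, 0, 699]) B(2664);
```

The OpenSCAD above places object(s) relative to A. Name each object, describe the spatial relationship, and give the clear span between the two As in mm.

Second table starts at x = 1797; first ends at x = 867; clear span = 1797 − 867 = 930 mm.

A is a table. B is a beam. A beam spans the tops of two tables. The clear span between the two tables is 930 mm.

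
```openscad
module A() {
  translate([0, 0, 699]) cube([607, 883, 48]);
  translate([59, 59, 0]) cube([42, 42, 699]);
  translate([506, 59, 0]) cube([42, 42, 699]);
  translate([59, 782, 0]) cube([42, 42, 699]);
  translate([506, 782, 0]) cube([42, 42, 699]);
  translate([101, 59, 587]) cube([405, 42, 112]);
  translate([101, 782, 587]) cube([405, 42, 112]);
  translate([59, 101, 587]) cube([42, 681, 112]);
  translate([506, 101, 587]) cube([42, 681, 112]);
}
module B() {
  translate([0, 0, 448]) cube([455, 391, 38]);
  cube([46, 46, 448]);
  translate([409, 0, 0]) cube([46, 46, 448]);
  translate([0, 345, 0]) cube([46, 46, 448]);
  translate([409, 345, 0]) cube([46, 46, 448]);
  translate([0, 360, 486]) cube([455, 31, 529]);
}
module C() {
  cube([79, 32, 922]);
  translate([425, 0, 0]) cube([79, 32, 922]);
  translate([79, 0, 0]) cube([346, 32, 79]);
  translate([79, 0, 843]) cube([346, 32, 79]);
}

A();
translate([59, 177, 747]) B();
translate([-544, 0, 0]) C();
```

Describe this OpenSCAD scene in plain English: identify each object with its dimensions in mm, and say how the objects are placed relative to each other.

A is a table with a 607×883 mm rectangular top, 48 mm thick, top surface at z = 747 mm, supported by four 42×42 mm square legs, each inset 59 mm from the nearest pair of top edges, running from the floor. Four apron rails, 42 mm thick and 112 mm tall, run between adjacent legs with their top edges flush with the underside of the top and their outer faces flush with the legs' outer faces.

B is a chair. The seat is a 455×391×38 mm slab with its top at z = 486 mm, on four 46×46 mm corner legs (flush with the seat edges, standing on z = 0). A flat backrest 31 mm thick, 529 mm tall, spans the full seat width and rises from the seat top along its +y edge, rear face flush with the rear of the seat.

C is a picture frame with a 346×764 mm rectangular opening (x by z) and a uniform 79 mm border on every side. Frame depth is 32 mm along y. It is built from two vertical stiles running the full outside height and two horizontal rails spanning the gap between the stiles.

The chair is on top of the table. The picture frame is on the floor beside the table on its −x side.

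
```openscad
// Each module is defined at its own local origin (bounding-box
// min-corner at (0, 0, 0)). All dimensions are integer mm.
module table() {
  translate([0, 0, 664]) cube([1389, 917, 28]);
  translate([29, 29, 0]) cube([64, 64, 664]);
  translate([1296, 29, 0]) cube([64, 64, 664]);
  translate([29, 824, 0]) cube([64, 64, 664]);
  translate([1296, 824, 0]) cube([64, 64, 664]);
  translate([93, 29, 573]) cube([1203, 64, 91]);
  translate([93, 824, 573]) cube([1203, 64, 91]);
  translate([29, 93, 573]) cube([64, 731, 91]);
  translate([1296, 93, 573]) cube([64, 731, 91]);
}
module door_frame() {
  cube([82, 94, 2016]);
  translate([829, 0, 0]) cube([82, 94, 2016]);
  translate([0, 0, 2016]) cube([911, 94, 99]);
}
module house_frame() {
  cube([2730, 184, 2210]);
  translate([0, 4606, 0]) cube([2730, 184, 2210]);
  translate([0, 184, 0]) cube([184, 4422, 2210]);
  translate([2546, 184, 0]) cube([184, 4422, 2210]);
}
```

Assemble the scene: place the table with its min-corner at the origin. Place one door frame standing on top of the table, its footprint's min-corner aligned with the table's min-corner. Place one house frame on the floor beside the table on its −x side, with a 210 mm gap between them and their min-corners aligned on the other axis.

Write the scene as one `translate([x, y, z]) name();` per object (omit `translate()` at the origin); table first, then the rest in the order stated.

table();
translate([0, 0, 692]) door_frame();
translate([-2940, 0, 0]) house_frame();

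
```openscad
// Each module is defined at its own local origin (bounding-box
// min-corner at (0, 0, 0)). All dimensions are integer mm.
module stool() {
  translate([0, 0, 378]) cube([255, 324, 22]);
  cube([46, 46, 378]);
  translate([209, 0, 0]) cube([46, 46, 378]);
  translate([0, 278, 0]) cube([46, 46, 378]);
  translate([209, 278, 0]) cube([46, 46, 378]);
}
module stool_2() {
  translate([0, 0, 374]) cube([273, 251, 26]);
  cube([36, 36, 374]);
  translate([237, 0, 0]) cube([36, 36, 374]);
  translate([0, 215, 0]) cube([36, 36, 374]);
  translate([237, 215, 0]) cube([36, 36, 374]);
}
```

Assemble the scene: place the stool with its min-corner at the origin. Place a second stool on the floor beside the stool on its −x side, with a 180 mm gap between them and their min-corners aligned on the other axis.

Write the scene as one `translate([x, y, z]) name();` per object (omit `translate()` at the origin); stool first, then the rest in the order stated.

stool();
translate([-453, 0, 0]) stool_2();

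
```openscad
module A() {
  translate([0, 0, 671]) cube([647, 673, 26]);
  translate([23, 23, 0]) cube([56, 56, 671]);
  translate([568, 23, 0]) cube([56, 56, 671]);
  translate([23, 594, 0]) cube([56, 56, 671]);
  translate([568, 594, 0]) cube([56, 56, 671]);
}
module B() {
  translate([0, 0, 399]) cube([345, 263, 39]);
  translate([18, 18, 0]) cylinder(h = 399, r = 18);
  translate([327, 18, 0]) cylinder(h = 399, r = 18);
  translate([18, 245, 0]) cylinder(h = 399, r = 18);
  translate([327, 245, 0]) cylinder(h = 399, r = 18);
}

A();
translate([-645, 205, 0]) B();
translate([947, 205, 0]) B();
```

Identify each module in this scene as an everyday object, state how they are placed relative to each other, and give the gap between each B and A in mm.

Each stool's nearest face is 300 mm from the table's bounding box.

A is a table. B is a stool. Two stools sit around the table at the −x, +x sides. The gap between each stool and the table is 300 mm.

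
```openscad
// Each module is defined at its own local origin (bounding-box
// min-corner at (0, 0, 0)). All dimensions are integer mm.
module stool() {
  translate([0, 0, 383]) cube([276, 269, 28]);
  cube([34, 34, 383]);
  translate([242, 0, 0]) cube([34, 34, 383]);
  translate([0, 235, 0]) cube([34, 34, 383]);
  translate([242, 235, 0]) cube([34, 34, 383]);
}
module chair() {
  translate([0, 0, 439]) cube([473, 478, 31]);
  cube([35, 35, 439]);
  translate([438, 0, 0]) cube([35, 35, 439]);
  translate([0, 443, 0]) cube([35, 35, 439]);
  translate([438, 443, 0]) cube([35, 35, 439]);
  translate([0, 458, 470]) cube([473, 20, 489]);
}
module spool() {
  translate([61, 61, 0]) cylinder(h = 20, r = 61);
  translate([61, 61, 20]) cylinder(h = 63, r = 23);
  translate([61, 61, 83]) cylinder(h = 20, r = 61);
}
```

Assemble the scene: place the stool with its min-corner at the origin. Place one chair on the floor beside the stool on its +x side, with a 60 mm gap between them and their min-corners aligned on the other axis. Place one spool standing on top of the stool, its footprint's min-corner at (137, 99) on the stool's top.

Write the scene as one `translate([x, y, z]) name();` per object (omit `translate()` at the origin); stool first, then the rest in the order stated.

stool();
translate([336, 0, 0]) chair();
translate([137, 99, 411]) spool();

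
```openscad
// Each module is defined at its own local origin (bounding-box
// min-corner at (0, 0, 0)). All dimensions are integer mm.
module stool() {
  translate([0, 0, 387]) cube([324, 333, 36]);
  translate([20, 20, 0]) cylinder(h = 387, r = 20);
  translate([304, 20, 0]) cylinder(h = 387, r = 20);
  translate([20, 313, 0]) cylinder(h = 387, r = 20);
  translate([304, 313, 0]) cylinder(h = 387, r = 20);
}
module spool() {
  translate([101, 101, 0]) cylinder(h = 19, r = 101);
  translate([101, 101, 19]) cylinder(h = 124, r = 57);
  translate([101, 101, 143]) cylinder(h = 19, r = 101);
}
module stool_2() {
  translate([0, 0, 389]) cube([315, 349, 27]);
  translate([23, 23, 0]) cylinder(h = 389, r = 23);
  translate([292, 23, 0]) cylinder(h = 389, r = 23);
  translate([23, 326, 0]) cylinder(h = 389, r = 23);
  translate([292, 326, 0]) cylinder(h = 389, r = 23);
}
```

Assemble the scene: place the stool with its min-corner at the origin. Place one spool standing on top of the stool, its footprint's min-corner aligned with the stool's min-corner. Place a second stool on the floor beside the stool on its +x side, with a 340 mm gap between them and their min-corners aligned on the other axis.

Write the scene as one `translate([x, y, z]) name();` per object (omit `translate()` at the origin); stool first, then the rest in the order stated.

stool();
translate([0, 0, 423]) spool();
translate([664, 0, 0]) stool_2();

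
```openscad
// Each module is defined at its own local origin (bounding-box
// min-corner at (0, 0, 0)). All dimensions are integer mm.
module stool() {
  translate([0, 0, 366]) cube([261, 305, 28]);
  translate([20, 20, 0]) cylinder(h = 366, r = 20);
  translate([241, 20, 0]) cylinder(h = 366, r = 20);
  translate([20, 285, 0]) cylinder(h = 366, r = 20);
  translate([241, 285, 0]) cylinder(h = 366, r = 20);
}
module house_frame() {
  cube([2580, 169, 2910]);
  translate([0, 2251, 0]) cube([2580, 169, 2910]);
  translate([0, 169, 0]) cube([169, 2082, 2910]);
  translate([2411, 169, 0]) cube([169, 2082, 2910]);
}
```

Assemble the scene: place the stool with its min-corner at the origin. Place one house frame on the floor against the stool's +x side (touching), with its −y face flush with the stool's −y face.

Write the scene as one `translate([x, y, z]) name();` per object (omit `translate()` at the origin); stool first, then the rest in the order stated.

stool();
translate([261, 0, 0]) house_frame();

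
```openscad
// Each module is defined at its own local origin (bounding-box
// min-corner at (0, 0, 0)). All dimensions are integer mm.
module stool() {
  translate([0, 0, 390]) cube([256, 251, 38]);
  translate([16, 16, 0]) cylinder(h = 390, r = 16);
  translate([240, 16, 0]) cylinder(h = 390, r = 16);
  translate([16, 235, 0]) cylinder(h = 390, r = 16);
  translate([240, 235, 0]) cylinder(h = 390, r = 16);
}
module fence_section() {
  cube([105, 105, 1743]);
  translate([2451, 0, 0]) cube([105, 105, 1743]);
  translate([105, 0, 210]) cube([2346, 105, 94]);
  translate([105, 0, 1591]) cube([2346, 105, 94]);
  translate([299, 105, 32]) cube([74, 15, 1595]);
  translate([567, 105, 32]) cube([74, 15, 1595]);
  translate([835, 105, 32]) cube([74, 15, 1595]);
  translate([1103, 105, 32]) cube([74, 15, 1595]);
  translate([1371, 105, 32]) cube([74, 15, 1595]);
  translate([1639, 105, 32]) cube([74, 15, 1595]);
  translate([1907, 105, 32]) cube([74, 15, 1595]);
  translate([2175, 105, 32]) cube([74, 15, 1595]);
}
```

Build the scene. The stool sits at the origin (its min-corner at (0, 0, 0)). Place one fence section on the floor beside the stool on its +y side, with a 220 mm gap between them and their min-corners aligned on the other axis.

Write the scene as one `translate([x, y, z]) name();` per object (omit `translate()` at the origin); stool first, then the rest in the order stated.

stool();
translate([0, 471, 0]) fence_section();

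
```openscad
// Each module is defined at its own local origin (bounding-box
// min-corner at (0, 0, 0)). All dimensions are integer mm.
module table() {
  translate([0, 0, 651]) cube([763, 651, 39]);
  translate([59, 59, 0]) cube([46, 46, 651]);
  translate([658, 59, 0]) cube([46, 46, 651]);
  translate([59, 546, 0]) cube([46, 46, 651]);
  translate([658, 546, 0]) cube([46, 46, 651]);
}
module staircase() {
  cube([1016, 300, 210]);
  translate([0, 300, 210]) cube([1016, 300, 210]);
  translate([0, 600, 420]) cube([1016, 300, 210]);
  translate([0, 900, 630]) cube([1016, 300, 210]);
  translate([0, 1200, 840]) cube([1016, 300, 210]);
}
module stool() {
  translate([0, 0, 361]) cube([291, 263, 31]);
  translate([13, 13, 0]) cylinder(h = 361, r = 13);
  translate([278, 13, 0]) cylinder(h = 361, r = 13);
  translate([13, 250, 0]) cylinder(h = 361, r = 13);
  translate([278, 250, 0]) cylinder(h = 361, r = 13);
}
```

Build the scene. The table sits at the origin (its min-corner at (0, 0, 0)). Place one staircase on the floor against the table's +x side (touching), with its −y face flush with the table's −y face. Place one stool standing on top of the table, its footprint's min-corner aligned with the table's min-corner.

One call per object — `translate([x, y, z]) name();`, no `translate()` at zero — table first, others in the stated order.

table();
translate([763, 0, 0]) staircase();
translate([0, 0, 690]) stool();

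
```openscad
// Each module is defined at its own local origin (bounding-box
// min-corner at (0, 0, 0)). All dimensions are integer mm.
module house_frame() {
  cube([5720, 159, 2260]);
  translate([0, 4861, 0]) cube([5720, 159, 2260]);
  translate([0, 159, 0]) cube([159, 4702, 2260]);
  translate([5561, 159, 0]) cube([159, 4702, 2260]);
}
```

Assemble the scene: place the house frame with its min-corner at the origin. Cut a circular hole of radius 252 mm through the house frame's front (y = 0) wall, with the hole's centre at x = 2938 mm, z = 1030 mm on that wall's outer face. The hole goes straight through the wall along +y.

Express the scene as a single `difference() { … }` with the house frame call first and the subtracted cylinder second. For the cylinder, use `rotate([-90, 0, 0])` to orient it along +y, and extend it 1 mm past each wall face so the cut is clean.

difference() {
  house_frame();
  translate([2938, -1, 1030]) rotate([-90, 0, 0]) cylinder(h = 161, r = 252);
}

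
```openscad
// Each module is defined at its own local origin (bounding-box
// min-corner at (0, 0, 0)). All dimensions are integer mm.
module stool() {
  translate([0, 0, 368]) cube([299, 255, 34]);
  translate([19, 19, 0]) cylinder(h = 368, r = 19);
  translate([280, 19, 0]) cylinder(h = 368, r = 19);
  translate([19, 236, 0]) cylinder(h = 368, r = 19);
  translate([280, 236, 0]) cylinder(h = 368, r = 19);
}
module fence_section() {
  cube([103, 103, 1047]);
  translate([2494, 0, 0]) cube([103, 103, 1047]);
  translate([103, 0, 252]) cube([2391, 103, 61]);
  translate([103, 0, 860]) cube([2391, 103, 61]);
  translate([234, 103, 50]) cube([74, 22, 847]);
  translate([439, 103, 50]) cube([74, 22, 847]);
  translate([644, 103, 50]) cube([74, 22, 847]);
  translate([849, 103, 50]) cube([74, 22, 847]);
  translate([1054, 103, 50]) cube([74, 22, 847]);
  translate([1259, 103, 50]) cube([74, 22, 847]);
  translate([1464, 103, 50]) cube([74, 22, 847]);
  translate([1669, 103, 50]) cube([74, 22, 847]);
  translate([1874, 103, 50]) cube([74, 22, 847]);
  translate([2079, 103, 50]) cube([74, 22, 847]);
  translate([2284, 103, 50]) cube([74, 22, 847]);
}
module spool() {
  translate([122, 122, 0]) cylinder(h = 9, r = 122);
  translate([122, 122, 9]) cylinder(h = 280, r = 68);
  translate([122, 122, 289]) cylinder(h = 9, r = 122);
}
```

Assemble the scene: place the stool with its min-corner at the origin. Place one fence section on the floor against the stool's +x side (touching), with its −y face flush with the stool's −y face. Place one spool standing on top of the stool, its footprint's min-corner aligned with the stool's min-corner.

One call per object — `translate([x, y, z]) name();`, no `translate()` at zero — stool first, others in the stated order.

stool();
translate([299, 0, 0]) fence_section();
translate([0, 0, 402]) spool();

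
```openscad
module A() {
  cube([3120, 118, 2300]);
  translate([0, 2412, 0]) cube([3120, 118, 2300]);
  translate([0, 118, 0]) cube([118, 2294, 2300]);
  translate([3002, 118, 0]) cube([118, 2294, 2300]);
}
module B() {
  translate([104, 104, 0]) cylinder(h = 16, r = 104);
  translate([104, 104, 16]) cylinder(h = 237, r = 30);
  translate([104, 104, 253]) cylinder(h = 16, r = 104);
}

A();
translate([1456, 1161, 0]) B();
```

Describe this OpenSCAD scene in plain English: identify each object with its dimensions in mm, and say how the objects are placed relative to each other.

A is a box-shaped house frame (walls only): outside footprint 3120×2530 mm, wall height 2300 mm, wall thickness 118 mm. The two y-facing walls run the full x-width; the two x-facing walls fit between the inner faces of the y-facing walls.

B is a spool: two coaxial disc flanges of radius 104 mm and thickness 16 mm, joined by a core cylinder of radius 30 mm and height 237 mm. The lower flange rests on z = 0 and the three cylinders share a vertical axis.

The spool sits inside the house frame, centred.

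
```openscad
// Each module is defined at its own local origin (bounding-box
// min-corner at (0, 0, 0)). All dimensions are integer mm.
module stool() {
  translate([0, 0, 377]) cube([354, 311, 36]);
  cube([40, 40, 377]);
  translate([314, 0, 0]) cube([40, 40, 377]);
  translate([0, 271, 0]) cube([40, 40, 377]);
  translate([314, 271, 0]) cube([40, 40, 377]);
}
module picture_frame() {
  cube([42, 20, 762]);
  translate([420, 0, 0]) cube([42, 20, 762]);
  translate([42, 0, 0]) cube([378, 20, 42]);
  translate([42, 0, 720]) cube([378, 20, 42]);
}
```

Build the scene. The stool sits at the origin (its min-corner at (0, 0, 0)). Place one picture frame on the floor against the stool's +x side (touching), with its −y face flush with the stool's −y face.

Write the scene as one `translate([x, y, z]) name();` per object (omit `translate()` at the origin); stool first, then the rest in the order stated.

stool();
translate([354, 0, 0]) picture_frame();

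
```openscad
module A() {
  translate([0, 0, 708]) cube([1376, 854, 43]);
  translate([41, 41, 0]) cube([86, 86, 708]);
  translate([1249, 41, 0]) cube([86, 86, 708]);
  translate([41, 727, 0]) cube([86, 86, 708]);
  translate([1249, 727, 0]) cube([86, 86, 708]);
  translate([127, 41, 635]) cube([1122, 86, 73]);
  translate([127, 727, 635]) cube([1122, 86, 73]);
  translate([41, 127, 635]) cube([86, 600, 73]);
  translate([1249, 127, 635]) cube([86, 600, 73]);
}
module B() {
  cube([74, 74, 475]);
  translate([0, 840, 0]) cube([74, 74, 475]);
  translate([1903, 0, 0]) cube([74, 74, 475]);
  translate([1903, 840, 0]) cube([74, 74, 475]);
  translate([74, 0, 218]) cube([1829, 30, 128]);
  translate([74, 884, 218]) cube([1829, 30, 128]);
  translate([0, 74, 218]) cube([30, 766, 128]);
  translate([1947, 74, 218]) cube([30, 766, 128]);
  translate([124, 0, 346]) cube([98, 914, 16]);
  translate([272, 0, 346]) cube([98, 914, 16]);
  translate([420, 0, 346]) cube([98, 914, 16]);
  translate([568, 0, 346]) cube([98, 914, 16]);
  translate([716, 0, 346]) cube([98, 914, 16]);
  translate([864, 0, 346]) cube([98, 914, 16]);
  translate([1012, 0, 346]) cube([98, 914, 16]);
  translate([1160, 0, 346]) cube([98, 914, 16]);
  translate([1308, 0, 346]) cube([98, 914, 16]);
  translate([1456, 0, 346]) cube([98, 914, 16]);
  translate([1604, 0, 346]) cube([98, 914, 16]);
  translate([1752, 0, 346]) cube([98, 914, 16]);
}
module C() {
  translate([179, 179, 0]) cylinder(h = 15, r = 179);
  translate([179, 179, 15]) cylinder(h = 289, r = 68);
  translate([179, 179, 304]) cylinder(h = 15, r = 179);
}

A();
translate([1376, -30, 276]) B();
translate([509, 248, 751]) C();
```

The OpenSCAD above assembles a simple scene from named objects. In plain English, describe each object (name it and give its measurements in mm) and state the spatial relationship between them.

A is a rectangular dining table. The top is 1376×854×43 mm with its upper surface at z = 751 mm. It stands on four 86×86 mm square legs, each inset 41 mm from the nearest pair of top edges, running from the floor to the underside of the top. Four apron rails, 86 mm thick and 73 mm tall, run between adjacent legs with their top edges flush with the underside of the top and their outer faces flush with the legs' outer faces.

B is a bed frame 1977 mm long (x) by 914 mm wide (y). Four 74×74 mm corner posts, 475 mm tall, at the corners of the footprint. Four rails of 30 mm thickness and 128 mm height run between adjacent posts with their undersides at z = 218 mm, their outer faces flush with the outside of the frame (the two x-running rails run between the posts' inner faces; the two y-running rails run between the posts' inner faces). 12 slats, each 98 mm wide (x) and 16 mm thick, lie across the top of the two x-running rails, running the full 914 mm width of the frame in y; the slats are evenly spaced along x between the inner faces of the end posts with equal gaps (rounded down to the nearest mm) at the −x end and between each pair — any rounding remainder accumulates at the +x end.

C is a spool: two coaxial disc flanges of radius 179 mm and thickness 15 mm, joined by a core cylinder of radius 68 mm and height 289 mm. The lower flange rests on z = 0 and the three cylinders share a vertical axis.

The bed frame is beside the table with their tops flush at z = 751. The spool is on top of the table, centred.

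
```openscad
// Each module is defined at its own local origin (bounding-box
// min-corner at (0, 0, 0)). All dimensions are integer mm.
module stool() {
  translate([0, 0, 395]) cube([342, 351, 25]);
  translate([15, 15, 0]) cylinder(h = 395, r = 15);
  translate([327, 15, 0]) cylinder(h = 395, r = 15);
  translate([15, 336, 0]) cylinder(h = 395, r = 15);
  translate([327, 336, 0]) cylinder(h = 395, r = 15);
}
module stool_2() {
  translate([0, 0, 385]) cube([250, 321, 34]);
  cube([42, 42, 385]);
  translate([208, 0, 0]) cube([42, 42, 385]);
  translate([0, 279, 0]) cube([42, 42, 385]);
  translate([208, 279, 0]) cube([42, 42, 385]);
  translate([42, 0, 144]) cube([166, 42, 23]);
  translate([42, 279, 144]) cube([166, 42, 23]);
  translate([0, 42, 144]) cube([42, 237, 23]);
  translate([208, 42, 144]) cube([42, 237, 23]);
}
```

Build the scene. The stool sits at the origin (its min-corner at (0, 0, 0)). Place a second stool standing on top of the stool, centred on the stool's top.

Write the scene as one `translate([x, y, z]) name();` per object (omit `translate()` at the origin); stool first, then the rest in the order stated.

stool();
translate([46, 15, 420]) stool_2();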